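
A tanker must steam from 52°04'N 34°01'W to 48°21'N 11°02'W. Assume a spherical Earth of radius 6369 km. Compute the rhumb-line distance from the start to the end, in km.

1685 km

Rhumb course C = atan2(Δλ, Δψ) with Δψ = ln[tan(π/4+φ₂/2)/tan(π/4+φ₁/2)] = -0.1014, Δλ = +0.4011 → C = 104.19°
d = R·|Δφ| / |cos C| = 6369·0.06487 / 0.24513 = 1685 km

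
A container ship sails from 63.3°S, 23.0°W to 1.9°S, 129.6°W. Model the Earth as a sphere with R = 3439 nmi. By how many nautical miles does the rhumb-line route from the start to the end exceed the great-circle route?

373 nmi

Great circle: cos σ = sin φ₁ sin φ₂ + cos φ₁ cos φ₂ cos Δλ,  σ = 1.6696 rad → d_gc = 5741.9 nmi
Rhumb line: Δψ = +1.4052, q = Δφ/Δψ = 0.7626, d_rh = R√(Δφ²+q²Δλ²) = 6114.8 nmi
Excess = 6114.8 − 5741.9 = 372.9 ≈ 373 nmi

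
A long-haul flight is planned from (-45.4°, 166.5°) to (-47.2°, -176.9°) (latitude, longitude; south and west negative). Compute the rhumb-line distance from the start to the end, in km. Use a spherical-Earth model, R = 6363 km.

Δψ = ln[tan(π/4+φ₂/2)/tan(π/4+φ₁/2)] = -0.0455;  Δφ = -0.0314 rad,  Δλ = +0.2897 rad
q = Δφ/Δψ = 0.6908
d = R·√(Δφ² + q²Δλ²) = 6363·0.20259 = 1289 km

1289 km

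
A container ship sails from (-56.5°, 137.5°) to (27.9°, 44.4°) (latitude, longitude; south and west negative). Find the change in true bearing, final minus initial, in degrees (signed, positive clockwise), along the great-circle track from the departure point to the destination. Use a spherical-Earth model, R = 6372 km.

Initial bearing θ₁ = atan2(sin Δλ cos φ₂, cos φ₁ sin φ₂ − sin φ₁ cos φ₂ cos Δλ) = 283.90°
Final bearing θ₂ = (initial bearing from the destination back to the start) + 180° = 322.68°
Δθ = θ₂ − θ₁ = +38.8°

+38.8°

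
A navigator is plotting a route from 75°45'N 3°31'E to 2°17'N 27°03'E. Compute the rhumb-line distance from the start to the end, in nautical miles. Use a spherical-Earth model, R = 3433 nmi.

4490 nmi

Δψ = ln[tan(π/4+φ₂/2)/tan(π/4+φ₁/2)] = -2.0396;  Δφ = -1.2822 rad,  Δλ = +0.4107 rad
q = Δφ/Δψ = 0.6287
d = R·√(Δφ² + q²Δλ²) = 3433·1.30798 = 4490 nmi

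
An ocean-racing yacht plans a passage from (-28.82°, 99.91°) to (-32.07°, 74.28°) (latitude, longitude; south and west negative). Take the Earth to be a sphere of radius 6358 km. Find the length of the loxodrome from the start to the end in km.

Rhumb course C = atan2(Δλ, Δψ) with Δψ = ln[tan(π/4+φ₂/2)/tan(π/4+φ₁/2)] = -0.0658, Δλ = -0.4473 → C = 261.63°
d = R·|Δφ| / |cos C| = 6358·0.05672 / 0.14555 = 2478 km

2478 km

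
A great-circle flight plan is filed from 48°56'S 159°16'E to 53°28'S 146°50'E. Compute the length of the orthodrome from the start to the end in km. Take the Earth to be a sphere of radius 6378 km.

Haversine: a = sin²(Δφ/2)+cos φ₁ cos φ₂ sin²(Δλ/2) = 0.00615;  σ = 2·atan2(√a,√(1−a))
σ = 8.996° → d = Rσ = 6378·0.15701 = 1001 km

1001 km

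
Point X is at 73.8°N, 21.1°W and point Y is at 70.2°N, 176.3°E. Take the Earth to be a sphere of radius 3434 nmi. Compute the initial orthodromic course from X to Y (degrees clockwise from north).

350.0°

N = sin Δλ·cos φ₂ = -0.1013;  D = cos φ₁ sin φ₂ − sin φ₁ cos φ₂ cos Δλ = +0.5729
initial course = atan2(N, D) = 349.97°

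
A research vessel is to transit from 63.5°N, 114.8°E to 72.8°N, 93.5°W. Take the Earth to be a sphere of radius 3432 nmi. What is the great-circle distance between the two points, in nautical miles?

2538 nmi

cos σ = sin φ₁ sin φ₂ + cos φ₁ cos φ₂ cos Δλ
      = sin(63.50°)sin(72.80°) + cos(63.50°)cos(72.80°)cos(151.70°) = 0.7387
σ = 42.376° → d = Rσ = 3432·0.73960 = 2538 nmi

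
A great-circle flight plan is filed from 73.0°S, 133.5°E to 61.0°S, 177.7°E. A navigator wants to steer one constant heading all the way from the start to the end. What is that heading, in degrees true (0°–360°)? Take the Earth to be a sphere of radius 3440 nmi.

Δψ = ln[tan(π/4+φ₂/2)/tan(π/4+φ₁/2)] = +0.5484
Δλ = +0.7714 rad (taken the short way round)
course = atan2(Δλ, Δψ) = 54.59°

54.6°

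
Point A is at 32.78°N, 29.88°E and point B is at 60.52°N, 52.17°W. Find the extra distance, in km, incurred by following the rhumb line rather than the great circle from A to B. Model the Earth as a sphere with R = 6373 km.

339 km

Great circle: cos σ = sin φ₁ sin φ₂ + cos φ₁ cos φ₂ cos Δλ,  σ = 1.0139 rad → d_gc = 6461.7 km
Rhumb line: Δψ = +0.7291, q = Δφ/Δψ = 0.6640, d_rh = R√(Δφ²+q²Δλ²) = 6800.6 km
Excess = 6800.6 − 6461.7 = 338.9 ≈ 339 km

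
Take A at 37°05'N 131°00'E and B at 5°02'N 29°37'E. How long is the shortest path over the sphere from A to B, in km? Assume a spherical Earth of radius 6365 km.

10661 km

cos σ = sin φ₁ sin φ₂ + cos φ₁ cos φ₂ cos Δλ
      = sin(37.08°)sin(5.03°) + cos(37.08°)cos(5.03°)cos(-101.38°) = -0.1039
σ = 95.966° → d = Rσ = 6365·1.67493 = 10661 km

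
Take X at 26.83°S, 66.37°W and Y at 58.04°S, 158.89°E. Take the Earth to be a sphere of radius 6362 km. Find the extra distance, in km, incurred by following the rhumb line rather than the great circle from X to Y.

1542 km

Great circle: cos σ = sin φ₁ sin φ₂ + cos φ₁ cos φ₂ cos Δλ,  σ = 1.5203 rad → d_gc = 9672.3 km
Rhumb line: Δψ = -0.7641, q = Δφ/Δψ = 0.7129, d_rh = R√(Δφ²+q²Δλ²) = 11214.7 km
Excess = 11214.7 − 9672.3 = 1542.4 ≈ 1542 km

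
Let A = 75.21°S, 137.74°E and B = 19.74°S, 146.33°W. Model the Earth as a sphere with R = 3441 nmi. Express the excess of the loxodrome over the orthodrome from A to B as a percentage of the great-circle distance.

Great circle: σ = 1.1756 rad → d_gc = Rσ = 4045.3 nmi
Rhumb: Δφ = +0.9681, Δλ = +1.3252, Δψ = +1.6903, q = Δφ/Δψ = 0.5728 → d_rh = R√(Δφ²+q²Δλ²) = 4233.2 nmi
Excess = (4233.2 − 4045.3) / 4045.3 = 187.9 / 4045.3 = 4.64% ≈ 4.6%

4.6%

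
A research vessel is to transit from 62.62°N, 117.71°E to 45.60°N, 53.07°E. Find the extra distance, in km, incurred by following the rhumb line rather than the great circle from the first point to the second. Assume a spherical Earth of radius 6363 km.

164 km

Great circle: cos σ = sin φ₁ sin φ₂ + cos φ₁ cos φ₂ cos Δλ,  σ = 0.6884 rad → d_gc = 4380.4 km
Rhumb line: Δψ = -0.5160, q = Δφ/Δψ = 0.5757, d_rh = R√(Δφ²+q²Δλ²) = 4544.3 km
Excess = 4544.3 − 4380.4 = 163.9 ≈ 164 km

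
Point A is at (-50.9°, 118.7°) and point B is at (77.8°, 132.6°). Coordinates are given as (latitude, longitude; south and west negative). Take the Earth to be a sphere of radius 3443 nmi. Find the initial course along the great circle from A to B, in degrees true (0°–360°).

3.7°

N = sin Δλ·cos φ₂ = +0.0508;  D = cos φ₁ sin φ₂ − sin φ₁ cos φ₂ cos Δλ = +0.7756
initial course = atan2(N, D) = 3.74°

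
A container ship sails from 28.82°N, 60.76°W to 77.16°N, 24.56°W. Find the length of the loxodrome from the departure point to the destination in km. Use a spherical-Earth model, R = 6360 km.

5742 km

Rhumb course C = atan2(Δλ, Δψ) with Δψ = ln[tan(π/4+φ₂/2)/tan(π/4+φ₁/2)] = +1.6589, Δλ = +0.6318 → C = 20.85°
d = R·|Δφ| / |cos C| = 6360·0.84369 / 0.93452 = 5742 km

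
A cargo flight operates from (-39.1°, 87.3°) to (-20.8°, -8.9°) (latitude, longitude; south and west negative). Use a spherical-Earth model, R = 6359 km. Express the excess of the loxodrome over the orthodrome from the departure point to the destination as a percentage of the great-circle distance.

Great circle: σ = 1.4247 rad → d_gc = Rσ = 9059.5 km
Rhumb: Δφ = +0.3194, Δλ = -1.6790, Δψ = +0.3713, q = Δφ/Δψ = 0.8603 → d_rh = R√(Δφ²+q²Δλ²) = 9407.1 km
Excess = (9407.1 − 9059.5) / 9059.5 = 347.6 / 9059.5 = 3.84% ≈ 3.8%

3.8%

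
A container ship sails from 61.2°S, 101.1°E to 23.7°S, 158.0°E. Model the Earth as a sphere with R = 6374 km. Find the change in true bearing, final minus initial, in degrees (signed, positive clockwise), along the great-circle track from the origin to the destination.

At departure: θ₁ = atan2(sin Δλ cos φ₂, cos φ₁ sin φ₂ − sin φ₁ cos φ₂ cos Δλ) = 72.32°
At arrival: θ₂ = atan2(sin Δλ cos φ₁, −cos φ₂ sin φ₁ + sin φ₂ cos φ₁ cos Δλ) = 30.08°
Δθ = θ₂ − θ₁ = -42.2°

-42.2°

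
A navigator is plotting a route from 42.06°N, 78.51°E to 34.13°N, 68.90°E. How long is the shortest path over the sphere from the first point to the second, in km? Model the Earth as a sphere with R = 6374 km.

1217 km

Haversine: a = sin²(Δφ/2)+cos φ₁ cos φ₂ sin²(Δλ/2) = 0.00909;  σ = 2·atan2(√a,√(1−a))
σ = 10.944° → d = Rσ = 6374·0.19101 = 1217 km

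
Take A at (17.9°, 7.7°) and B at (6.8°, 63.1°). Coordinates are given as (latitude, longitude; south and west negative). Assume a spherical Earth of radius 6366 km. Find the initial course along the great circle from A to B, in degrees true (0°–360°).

94.2°

N = sin Δλ·cos φ₂ = +0.8173;  D = cos φ₁ sin φ₂ − sin φ₁ cos φ₂ cos Δλ = -0.0606
initial course = atan2(N, D) = 94.24°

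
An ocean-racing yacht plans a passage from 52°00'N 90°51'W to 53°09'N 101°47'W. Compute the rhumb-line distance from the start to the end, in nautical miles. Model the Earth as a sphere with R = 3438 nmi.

Rhumb course C = atan2(Δλ, Δψ) with Δψ = ln[tan(π/4+φ₂/2)/tan(π/4+φ₁/2)] = +0.0330, Δλ = -0.1908 → C = 279.82°
d = R·|Δφ| / |cos C| = 3438·0.02007 / 0.17055 = 405 nmi

405 nmi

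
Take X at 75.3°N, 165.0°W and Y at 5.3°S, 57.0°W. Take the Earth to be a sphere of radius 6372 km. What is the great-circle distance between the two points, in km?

Haversine: a = sin²(Δφ/2)+cos φ₁ cos φ₂ sin²(Δλ/2) = 0.58371;  σ = 2·atan2(√a,√(1−a))
σ = 99.638° → d = Rσ = 6372·1.73902 = 11081 km

11081 km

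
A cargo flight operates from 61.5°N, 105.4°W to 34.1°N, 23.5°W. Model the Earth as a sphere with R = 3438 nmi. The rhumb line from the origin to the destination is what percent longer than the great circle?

5.4%

Great circle: σ = 0.9904 rad → d_gc = Rσ = 3404.9 nmi
Rhumb: Δφ = -0.4782, Δλ = +1.4294, Δψ = -0.7368, q = Δφ/Δψ = 0.6491 → d_rh = R√(Δφ²+q²Δλ²) = 3588.5 nmi
Excess = (3588.5 − 3404.9) / 3404.9 = 183.6 / 3404.9 = 5.39% ≈ 5.4%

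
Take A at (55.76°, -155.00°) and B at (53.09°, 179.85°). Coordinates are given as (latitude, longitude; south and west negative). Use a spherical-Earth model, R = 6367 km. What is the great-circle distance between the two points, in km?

Haversine: a = sin²(Δφ/2)+cos φ₁ cos φ₂ sin²(Δλ/2) = 0.01656;  σ = 2·atan2(√a,√(1−a))
σ = 14.787° → d = Rσ = 6367·0.25809 = 1643 km

1643 km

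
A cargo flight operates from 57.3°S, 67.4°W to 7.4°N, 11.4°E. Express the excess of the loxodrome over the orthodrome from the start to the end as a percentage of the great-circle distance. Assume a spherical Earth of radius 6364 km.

2.1%

Great circle: σ = 1.5751 rad → d_gc = Rσ = 10024.1 km
Rhumb: Δφ = +1.1292, Δλ = +1.3753, Δψ = +1.3558, q = Δφ/Δψ = 0.8329 → d_rh = R√(Δφ²+q²Δλ²) = 10236.4 km
Excess = (10236.4 − 10024.1) / 10024.1 = 212.3 / 10024.1 = 2.12% ≈ 2.1%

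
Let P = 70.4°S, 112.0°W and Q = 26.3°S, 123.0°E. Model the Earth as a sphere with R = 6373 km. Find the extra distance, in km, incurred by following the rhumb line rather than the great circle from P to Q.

Great circle: cos σ = sin φ₁ sin φ₂ + cos φ₁ cos φ₂ cos Δλ,  σ = 1.3234 rad → d_gc = 8433.8 km
Rhumb line: Δψ = +1.2800, q = Δφ/Δψ = 0.6013, d_rh = R√(Δφ²+q²Δλ²) = 9693.5 km
Excess = 9693.5 − 8433.8 = 1259.7 ≈ 1260 km

1260 km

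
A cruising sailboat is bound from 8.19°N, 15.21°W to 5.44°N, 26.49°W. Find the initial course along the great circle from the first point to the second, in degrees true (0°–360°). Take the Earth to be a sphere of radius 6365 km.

256.9°

N = sin Δλ·cos φ₂ = -0.1947;  D = cos φ₁ sin φ₂ − sin φ₁ cos φ₂ cos Δλ = -0.0452
initial course = atan2(N, D) = 256.92°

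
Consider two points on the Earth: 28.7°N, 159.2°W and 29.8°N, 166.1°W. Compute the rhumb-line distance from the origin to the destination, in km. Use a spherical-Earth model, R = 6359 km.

Δψ = ln[tan(π/4+φ₂/2)/tan(π/4+φ₁/2)] = +0.0220;  Δφ = +0.0192 rad,  Δλ = -0.1204 rad
q = Δφ/Δψ = 0.8725
d = R·√(Δφ² + q²Δλ²) = 6359·0.10681 = 679 km

679 km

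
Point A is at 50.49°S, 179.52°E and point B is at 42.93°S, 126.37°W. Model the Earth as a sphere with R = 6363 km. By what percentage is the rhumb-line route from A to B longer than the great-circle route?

Great circle: σ = 0.6459 rad → d_gc = Rσ = 4109.8 km
Rhumb: Δφ = +0.1319, Δλ = +0.9444, Δψ = +0.1929, q = Δφ/Δψ = 0.6841 → d_rh = R√(Δφ²+q²Δλ²) = 4195.6 km
Excess = (4195.6 − 4109.8) / 4109.8 = 85.8 / 4109.8 = 2.09% ≈ 2.1%

2.1%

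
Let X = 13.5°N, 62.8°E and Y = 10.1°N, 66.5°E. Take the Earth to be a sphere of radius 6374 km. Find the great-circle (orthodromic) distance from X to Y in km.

Haversine: a = sin²(Δφ/2)+cos φ₁ cos φ₂ sin²(Δλ/2) = 0.00188;  σ = 2·atan2(√a,√(1−a))
σ = 4.967° → d = Rσ = 6374·0.08669 = 553 km

553 km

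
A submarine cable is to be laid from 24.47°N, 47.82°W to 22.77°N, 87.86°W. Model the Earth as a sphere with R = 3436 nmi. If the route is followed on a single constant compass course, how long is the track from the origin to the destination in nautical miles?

Δψ = ln[tan(π/4+φ₂/2)/tan(π/4+φ₁/2)] = -0.0324;  Δφ = -0.0297 rad,  Δλ = -0.6988 rad
q = Δφ/Δψ = 0.9162
d = R·√(Δφ² + q²Δλ²) = 3436·0.64094 = 2202 nmi

2202 nmi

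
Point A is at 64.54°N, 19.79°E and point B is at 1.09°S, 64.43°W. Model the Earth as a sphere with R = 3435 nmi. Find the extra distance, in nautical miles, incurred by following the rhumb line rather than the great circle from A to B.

191 nmi

Great circle: cos σ = sin φ₁ sin φ₂ + cos φ₁ cos φ₂ cos Δλ,  σ = 1.5447 rad → d_gc = 5306.0 nmi
Rhumb line: Δψ = -1.5066, q = Δφ/Δψ = 0.7603, d_rh = R√(Δφ²+q²Δλ²) = 5497.0 nmi
Excess = 5497.0 − 5306.0 = 191.0 ≈ 191 nmi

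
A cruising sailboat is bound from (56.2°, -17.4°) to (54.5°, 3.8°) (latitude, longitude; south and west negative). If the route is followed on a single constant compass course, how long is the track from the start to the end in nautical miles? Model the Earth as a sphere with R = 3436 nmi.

Δψ = ln[tan(π/4+φ₂/2)/tan(π/4+φ₁/2)] = -0.0522;  Δφ = -0.0297 rad,  Δλ = +0.3700 rad
q = Δφ/Δψ = 0.5685
d = R·√(Δφ² + q²Δλ²) = 3436·0.21242 = 730 nmi

730 nmi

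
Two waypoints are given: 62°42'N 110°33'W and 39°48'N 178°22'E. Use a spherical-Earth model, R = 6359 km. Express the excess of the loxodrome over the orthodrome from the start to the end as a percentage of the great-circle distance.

Great circle: σ = 0.8189 rad → d_gc = Rσ = 5207.2 km
Rhumb: Δφ = -0.3997, Δλ = -1.2406, Δψ = -0.6570, q = Δφ/Δψ = 0.6084 → d_rh = R√(Δφ²+q²Δλ²) = 5431.1 km
Excess = (5431.1 − 5207.2) / 5207.2 = 223.9 / 5207.2 = 4.30% ≈ 4.3%

4.3%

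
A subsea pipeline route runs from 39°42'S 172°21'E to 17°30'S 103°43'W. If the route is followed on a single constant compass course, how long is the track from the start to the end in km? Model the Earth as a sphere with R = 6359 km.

8463 km

Δψ = ln[tan(π/4+φ₂/2)/tan(π/4+φ₁/2)] = +0.4458;  Δφ = +0.3875 rad,  Δλ = +1.4649 rad
q = Δφ/Δψ = 0.8692
d = R·√(Δφ² + q²Δλ²) = 6359·1.33088 = 8463 km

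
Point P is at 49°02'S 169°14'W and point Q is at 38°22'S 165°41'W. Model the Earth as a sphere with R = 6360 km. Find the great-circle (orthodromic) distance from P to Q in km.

Haversine: a = sin²(Δφ/2)+cos φ₁ cos φ₂ sin²(Δλ/2) = 0.00913;  σ = 2·atan2(√a,√(1−a))
σ = 10.968° → d = Rσ = 6360·0.19142 = 1217 km

1217 km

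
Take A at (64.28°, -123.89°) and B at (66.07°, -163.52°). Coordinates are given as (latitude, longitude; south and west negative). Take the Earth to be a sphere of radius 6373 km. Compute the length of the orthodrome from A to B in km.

Haversine: a = sin²(Δφ/2)+cos φ₁ cos φ₂ sin²(Δλ/2) = 0.02047;  σ = 2·atan2(√a,√(1−a))
σ = 16.452° → d = Rσ = 6373·0.28714 = 1830 km

1830 km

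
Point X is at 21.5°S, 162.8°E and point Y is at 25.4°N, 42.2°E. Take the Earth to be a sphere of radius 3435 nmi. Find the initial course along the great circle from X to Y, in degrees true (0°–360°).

286.5°

θ = atan2( sin Δλ·cos φ₂ ,  cos φ₁ sin φ₂ − sin φ₁ cos φ₂ cos Δλ )
  = atan2(-0.7775, +0.2306) = 286.52°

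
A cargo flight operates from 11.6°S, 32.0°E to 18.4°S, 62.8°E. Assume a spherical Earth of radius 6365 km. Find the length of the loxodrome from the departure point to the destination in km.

3388 km

Δψ = ln[tan(π/4+φ₂/2)/tan(π/4+φ₁/2)] = -0.1230;  Δφ = -0.1187 rad,  Δλ = +0.5376 rad
q = Δφ/Δψ = 0.9653
d = R·√(Δφ² + q²Δλ²) = 6365·0.53230 = 3388 km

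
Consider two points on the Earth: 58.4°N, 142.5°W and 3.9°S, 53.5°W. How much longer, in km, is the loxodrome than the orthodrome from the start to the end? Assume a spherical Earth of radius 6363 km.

330 km

Great circle: cos σ = sin φ₁ sin φ₂ + cos φ₁ cos φ₂ cos Δλ,  σ = 1.6196 rad → d_gc = 10305.7 km
Rhumb line: Δψ = -1.3305, q = Δφ/Δψ = 0.8172, d_rh = R√(Δφ²+q²Δλ²) = 10635.5 km
Excess = 10635.5 − 10305.7 = 329.8 ≈ 330 km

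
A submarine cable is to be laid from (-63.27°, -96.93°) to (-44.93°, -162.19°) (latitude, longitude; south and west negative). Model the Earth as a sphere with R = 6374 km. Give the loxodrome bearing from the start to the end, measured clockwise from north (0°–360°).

Meridional parts: M(φ₁)=-1.4372, M(φ₂)=-0.8796 → ΔM = +0.5576;  Δλ = -1.1390 rad
tan C = Δλ / ΔM = -2.0428 → C = 296.08°

296.1°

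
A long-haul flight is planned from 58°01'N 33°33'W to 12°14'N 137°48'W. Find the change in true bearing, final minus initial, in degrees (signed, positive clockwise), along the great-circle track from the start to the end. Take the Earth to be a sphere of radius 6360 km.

Initial bearing θ₁ = atan2(sin Δλ cos φ₂, cos φ₁ sin φ₂ − sin φ₁ cos φ₂ cos Δλ) = 288.46°
Final bearing θ₂ = (initial bearing from the destination back to the start) + 180° = 210.94°
Δθ = θ₂ − θ₁ = -77.5°

-77.5°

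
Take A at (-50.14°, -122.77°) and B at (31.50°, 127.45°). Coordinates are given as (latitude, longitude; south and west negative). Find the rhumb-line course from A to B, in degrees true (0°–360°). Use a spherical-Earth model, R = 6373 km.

309.8°

Meridional parts: M(φ₁)=-1.0145, M(φ₂)=+0.5798 → ΔM = +1.5943;  Δλ = -1.9160 rad
tan C = Δλ / ΔM = -1.2018 → C = 309.76°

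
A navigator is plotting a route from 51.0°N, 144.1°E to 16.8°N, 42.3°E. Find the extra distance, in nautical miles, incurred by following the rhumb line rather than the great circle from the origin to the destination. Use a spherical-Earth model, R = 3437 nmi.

283 nmi

Great circle: cos σ = sin φ₁ sin φ₂ + cos φ₁ cos φ₂ cos Δλ,  σ = 1.4692 rad → d_gc = 5049.6 nmi
Rhumb line: Δψ = -0.7406, q = Δφ/Δψ = 0.8060, d_rh = R√(Δφ²+q²Δλ²) = 5332.2 nmi
Excess = 5332.2 − 5049.6 = 282.6 ≈ 283 nmi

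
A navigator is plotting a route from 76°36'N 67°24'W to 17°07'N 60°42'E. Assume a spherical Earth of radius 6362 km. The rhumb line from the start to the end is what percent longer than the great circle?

Great circle: σ = 1.4206 rad → d_gc = Rσ = 9037.8 km
Rhumb: Δφ = -1.0382, Δλ = +2.2358, Δψ = -1.8383, q = Δφ/Δψ = 0.5648 → d_rh = R√(Δφ²+q²Δλ²) = 10399.8 km
Excess = (10399.8 − 9037.8) / 9037.8 = 1362.0 / 9037.8 = 15.07% ≈ 15.1%

15.1%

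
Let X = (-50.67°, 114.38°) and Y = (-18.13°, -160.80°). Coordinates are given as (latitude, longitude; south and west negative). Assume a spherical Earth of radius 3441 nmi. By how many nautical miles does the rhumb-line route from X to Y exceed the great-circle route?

159 nmi

Great circle: cos σ = sin φ₁ sin φ₂ + cos φ₁ cos φ₂ cos Δλ,  σ = 1.2713 rad → d_gc = 4374.41 nmi
Rhumb line: Δψ = +0.7072, q = Δφ/Δψ = 0.8031, d_rh = R√(Δφ²+q²Δλ²) = 4533.88 nmi
Excess = 4533.88 − 4374.41 = 159.47 ≈ 159 nmi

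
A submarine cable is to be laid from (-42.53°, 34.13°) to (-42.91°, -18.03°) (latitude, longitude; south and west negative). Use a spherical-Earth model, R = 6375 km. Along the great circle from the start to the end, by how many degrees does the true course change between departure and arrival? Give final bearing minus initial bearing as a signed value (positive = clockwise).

+36.7°

Initial bearing θ₁ = atan2(sin Δλ cos φ₂, cos φ₁ sin φ₂ − sin φ₁ cos φ₂ cos Δλ) = 251.10°
Final bearing θ₂ = (initial bearing from the destination back to the start) + 180° = 287.84°
Δθ = θ₂ − θ₁ = +36.7°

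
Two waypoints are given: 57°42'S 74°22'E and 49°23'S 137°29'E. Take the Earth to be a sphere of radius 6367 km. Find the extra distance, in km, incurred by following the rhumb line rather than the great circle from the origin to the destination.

144 km

Great circle: cos σ = sin φ₁ sin φ₂ + cos φ₁ cos φ₂ cos Δλ,  σ = 0.6453 rad → d_gc = 4108.6 km
Rhumb line: Δψ = +0.2453, q = Δφ/Δψ = 0.5918, d_rh = R√(Δφ²+q²Δλ²) = 4252.4 km
Excess = 4252.4 − 4108.6 = 143.8 ≈ 144 km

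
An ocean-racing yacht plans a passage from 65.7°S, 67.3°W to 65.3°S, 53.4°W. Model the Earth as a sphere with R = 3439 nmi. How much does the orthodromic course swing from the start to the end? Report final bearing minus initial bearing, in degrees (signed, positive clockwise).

-12.7°

Initial bearing θ₁ = atan2(sin Δλ cos φ₂, cos φ₁ sin φ₂ − sin φ₁ cos φ₂ cos Δλ) = 92.38°
Final bearing θ₂ = (initial bearing from the destination back to the start) + 180° = 79.72°
Δθ = θ₂ − θ₁ = -12.7°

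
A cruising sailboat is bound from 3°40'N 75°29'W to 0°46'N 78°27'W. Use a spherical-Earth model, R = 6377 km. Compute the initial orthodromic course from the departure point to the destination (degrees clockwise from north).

θ = atan2( sin Δλ·cos φ₂ ,  cos φ₁ sin φ₂ − sin φ₁ cos φ₂ cos Δλ )
  = atan2(-0.0518, -0.0505) = 225.70°

225.7°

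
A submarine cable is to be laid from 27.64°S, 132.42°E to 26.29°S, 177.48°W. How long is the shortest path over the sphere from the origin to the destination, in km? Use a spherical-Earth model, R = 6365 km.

4928 km

Haversine: a = sin²(Δφ/2)+cos φ₁ cos φ₂ sin²(Δλ/2) = 0.14253;  σ = 2·atan2(√a,√(1−a))
σ = 44.361° → d = Rσ = 6365·0.77425 = 4928 km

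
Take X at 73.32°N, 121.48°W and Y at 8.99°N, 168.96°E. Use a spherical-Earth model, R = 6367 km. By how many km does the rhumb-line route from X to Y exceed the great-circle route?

Great circle: cos σ = sin φ₁ sin φ₂ + cos φ₁ cos φ₂ cos Δλ,  σ = 1.3195 rad → d_gc = 8401.04 km
Rhumb line: Δψ = -1.7625, q = Δφ/Δψ = 0.6370, d_rh = R√(Δφ²+q²Δλ²) = 8680.48 km
Excess = 8680.48 − 8401.04 = 279.44 ≈ 279 km

279 km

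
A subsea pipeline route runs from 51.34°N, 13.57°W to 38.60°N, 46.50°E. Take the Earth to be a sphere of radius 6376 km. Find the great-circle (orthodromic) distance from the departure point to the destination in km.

cos σ = sin φ₁ sin φ₂ + cos φ₁ cos φ₂ cos Δλ
      = sin(51.34°)sin(38.60°) + cos(51.34°)cos(38.60°)cos(60.07°) = 0.7308
σ = 43.050° → d = Rσ = 6376·0.75137 = 4791 km

4791 km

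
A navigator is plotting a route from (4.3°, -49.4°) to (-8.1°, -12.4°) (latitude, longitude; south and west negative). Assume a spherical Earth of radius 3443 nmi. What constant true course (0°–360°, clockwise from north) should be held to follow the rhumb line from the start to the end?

Δψ = ln[tan(π/4+φ₂/2)/tan(π/4+φ₁/2)] = -0.2170
Δλ = +0.6458 rad (taken the short way round)
course = atan2(Δλ, Δψ) = 108.57°

108.6°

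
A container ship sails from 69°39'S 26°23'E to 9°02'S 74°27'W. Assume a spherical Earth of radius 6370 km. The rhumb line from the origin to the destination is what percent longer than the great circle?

7.2%

Great circle: σ = 1.4880 rad → d_gc = Rσ = 9478.8 km
Rhumb: Δφ = +1.0580, Δλ = -1.7599, Δψ = +1.5594, q = Δφ/Δψ = 0.6784 → d_rh = R√(Δφ²+q²Δλ²) = 10161.8 km
Excess = (10161.8 − 9478.8) / 9478.8 = 683.0 / 9478.8 = 7.21% ≈ 7.2%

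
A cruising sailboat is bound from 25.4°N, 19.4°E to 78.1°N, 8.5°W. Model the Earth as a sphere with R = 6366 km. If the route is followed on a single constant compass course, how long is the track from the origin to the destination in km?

Δψ = ln[tan(π/4+φ₂/2)/tan(π/4+φ₁/2)] = +1.8026;  Δφ = +0.9198 rad,  Δλ = -0.4869 rad
q = Δφ/Δψ = 0.5102
d = R·√(Δφ² + q²Δλ²) = 6366·0.95276 = 6065 km

6065 km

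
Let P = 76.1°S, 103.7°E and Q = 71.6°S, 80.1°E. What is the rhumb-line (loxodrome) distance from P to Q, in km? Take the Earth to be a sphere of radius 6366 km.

Rhumb course C = atan2(Δλ, Δψ) with Δψ = ln[tan(π/4+φ₂/2)/tan(π/4+φ₁/2)] = +0.2842, Δλ = -0.4119 → C = 304.60°
d = R·|Δφ| / |cos C| = 6366·0.07854 / 0.56789 = 880 km

880 km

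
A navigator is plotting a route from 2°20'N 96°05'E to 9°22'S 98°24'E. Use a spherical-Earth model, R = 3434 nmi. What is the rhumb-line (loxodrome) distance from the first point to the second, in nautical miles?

Δψ = ln[tan(π/4+φ₂/2)/tan(π/4+φ₁/2)] = -0.2049;  Δφ = -0.2042 rad,  Δλ = +0.0404 rad
q = Δφ/Δψ = 0.9964
d = R·√(Δφ² + q²Δλ²) = 3434·0.20814 = 715 nmi

715 nmi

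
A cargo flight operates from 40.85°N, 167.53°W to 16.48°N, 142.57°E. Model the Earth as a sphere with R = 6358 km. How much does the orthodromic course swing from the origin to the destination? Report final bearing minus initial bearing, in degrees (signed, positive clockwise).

-25.7°

At departure: θ₁ = atan2(sin Δλ cos φ₂, cos φ₁ sin φ₂ − sin φ₁ cos φ₂ cos Δλ) = 255.52°
At arrival: θ₂ = atan2(sin Δλ cos φ₁, −cos φ₂ sin φ₁ + sin φ₂ cos φ₁ cos Δλ) = 229.80°
Δθ = θ₂ − θ₁ = -25.7°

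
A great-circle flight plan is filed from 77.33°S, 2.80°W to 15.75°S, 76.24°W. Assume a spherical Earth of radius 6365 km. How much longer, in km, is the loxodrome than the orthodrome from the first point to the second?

Great circle: cos σ = sin φ₁ sin φ₂ + cos φ₁ cos φ₂ cos Δλ,  σ = 1.2398 rad → d_gc = 7891.2 km
Rhumb line: Δψ = +1.9196, q = Δφ/Δψ = 0.5599, d_rh = R√(Δφ²+q²Δλ²) = 8225.8 km
Excess = 8225.8 − 7891.2 = 334.6 ≈ 335 km

335 km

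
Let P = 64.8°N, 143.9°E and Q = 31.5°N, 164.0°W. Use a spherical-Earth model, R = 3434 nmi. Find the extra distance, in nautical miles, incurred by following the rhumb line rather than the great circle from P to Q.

57 nmi

Great circle: cos σ = sin φ₁ sin φ₂ + cos φ₁ cos φ₂ cos Δλ,  σ = 0.8013 rad → d_gc = 2751.6 nmi
Rhumb line: Δψ = -0.9185, q = Δφ/Δψ = 0.6328, d_rh = R√(Δφ²+q²Δλ²) = 2808.5 nmi
Excess = 2808.5 − 2751.6 = 56.9 ≈ 57 nmi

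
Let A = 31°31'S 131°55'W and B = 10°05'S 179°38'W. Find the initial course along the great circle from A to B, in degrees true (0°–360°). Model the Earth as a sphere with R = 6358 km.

285.1°

N = sin Δλ·cos φ₂ = -0.7284;  D = cos φ₁ sin φ₂ − sin φ₁ cos φ₂ cos Δλ = +0.1970
initial course = atan2(N, D) = 285.14°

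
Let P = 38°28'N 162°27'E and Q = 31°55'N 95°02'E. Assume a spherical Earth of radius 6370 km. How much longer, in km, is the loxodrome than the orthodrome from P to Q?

Great circle: cos σ = sin φ₁ sin φ₂ + cos φ₁ cos φ₂ cos Δλ,  σ = 0.9470 rad → d_gc = 6032.6 km
Rhumb line: Δψ = -0.1400, q = Δφ/Δψ = 0.8163, d_rh = R√(Δφ²+q²Δλ²) = 6161.8 km
Excess = 6161.8 − 6032.6 = 129.2 ≈ 129 km

129 km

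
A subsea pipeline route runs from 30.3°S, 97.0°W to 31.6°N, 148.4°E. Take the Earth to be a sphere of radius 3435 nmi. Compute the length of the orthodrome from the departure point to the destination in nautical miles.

7481 nmi

cos σ = sin φ₁ sin φ₂ + cos φ₁ cos φ₂ cos Δλ
      = sin(-30.30°)sin(31.60°) + cos(-30.30°)cos(31.60°)cos(-114.60°) = -0.5705
σ = 124.784° → d = Rσ = 3435·2.17790 = 7481 nmi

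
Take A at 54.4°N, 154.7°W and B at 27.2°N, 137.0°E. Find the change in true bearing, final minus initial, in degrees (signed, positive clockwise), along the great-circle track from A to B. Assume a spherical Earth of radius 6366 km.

At departure: θ₁ = atan2(sin Δλ cos φ₂, cos φ₁ sin φ₂ − sin φ₁ cos φ₂ cos Δλ) = 269.91°
At arrival: θ₂ = atan2(sin Δλ cos φ₁, −cos φ₂ sin φ₁ + sin φ₂ cos φ₁ cos Δλ) = 220.88°
Δθ = θ₂ − θ₁ = -49.0°

-49.0°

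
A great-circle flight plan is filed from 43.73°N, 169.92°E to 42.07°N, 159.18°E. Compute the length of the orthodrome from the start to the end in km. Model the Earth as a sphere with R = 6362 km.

892 km

Haversine: a = sin²(Δφ/2)+cos φ₁ cos φ₂ sin²(Δλ/2) = 0.00491;  σ = 2·atan2(√a,√(1−a))
σ = 8.035° → d = Rσ = 6362·0.14023 = 892 km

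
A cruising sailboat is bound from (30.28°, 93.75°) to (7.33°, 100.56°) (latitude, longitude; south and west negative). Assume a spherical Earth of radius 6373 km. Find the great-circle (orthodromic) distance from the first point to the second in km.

Haversine: a = sin²(Δφ/2)+cos φ₁ cos φ₂ sin²(Δλ/2) = 0.04260;  σ = 2·atan2(√a,√(1−a))
σ = 23.822° → d = Rσ = 6373·0.41578 = 2650 km

2650 km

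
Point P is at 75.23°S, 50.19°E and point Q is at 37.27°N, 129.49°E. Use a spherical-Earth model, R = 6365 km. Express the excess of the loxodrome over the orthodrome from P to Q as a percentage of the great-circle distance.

Great circle: σ = 2.1506 rad → d_gc = Rσ = 13688.8 km
Rhumb: Δφ = +1.9635, Δλ = +1.3840, Δψ = +2.7451, q = Δφ/Δψ = 0.7153 → d_rh = R√(Δφ²+q²Δλ²) = 13996.3 km
Excess = (13996.3 − 13688.8) / 13688.8 = 307.5 / 13688.8 = 2.246% ≈ 2.2%

2.2%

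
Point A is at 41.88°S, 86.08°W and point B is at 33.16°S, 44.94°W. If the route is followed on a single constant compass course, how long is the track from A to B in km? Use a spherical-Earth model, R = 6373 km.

3749 km

Δψ = ln[tan(π/4+φ₂/2)/tan(π/4+φ₁/2)] = +0.1923;  Δφ = +0.1522 rad,  Δλ = +0.7180 rad
q = Δφ/Δψ = 0.7915
d = R·√(Δφ² + q²Δλ²) = 6373·0.58832 = 3749 km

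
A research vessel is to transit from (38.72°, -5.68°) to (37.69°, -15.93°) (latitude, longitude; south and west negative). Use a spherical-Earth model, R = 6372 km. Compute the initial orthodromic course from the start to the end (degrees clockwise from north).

265.9°

N = sin Δλ·cos φ₂ = -0.1408;  D = cos φ₁ sin φ₂ − sin φ₁ cos φ₂ cos Δλ = -0.0101
initial course = atan2(N, D) = 265.91°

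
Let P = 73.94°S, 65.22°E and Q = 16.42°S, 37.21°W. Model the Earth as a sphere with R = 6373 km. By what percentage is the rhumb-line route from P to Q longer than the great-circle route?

8.6%

Great circle: σ = 1.3546 rad → d_gc = Rσ = 8632.8 km
Rhumb: Δφ = +1.0039, Δλ = -1.7877, Δψ = +1.6679, q = Δφ/Δψ = 0.6019 → d_rh = R√(Δφ²+q²Δλ²) = 9378.8 km
Excess = (9378.8 − 8632.8) / 8632.8 = 746.0 / 8632.8 = 8.64% ≈ 8.6%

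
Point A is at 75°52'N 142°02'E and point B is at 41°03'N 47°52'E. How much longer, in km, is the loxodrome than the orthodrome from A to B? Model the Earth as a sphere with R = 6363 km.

Great circle: cos σ = sin φ₁ sin φ₂ + cos φ₁ cos φ₂ cos Δλ,  σ = 0.8976 rad → d_gc = 5711.7 km
Rhumb line: Δψ = -1.3007, q = Δφ/Δψ = 0.4672, d_rh = R√(Δφ²+q²Δλ²) = 6230.5 km
Excess = 6230.5 − 5711.7 = 518.8 ≈ 519 km

519 km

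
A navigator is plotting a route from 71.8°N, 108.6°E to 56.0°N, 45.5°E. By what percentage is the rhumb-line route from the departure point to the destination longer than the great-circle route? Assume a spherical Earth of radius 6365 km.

4.3%

Great circle: σ = 0.5225 rad → d_gc = Rσ = 3325.6 km
Rhumb: Δφ = -0.2758, Δλ = -1.1013, Δψ = -0.6464, q = Δφ/Δψ = 0.4266 → d_rh = R√(Δφ²+q²Δλ²) = 3467.3 km
Excess = (3467.3 − 3325.6) / 3325.6 = 141.7 / 3325.6 = 4.26% ≈ 4.3%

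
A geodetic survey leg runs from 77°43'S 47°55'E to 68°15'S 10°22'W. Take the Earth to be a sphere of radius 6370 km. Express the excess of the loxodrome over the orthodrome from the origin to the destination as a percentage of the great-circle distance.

4.0%

Great circle: σ = 0.3208 rad → d_gc = Rσ = 2043.3 km
Rhumb: Δφ = +0.1652, Δλ = -1.0172, Δψ = +0.5796, q = Δφ/Δψ = 0.2850 → d_rh = R√(Δφ²+q²Δλ²) = 2125.9 km
Excess = (2125.9 − 2043.3) / 2043.3 = 82.6 / 2043.3 = 4.04% ≈ 4.0%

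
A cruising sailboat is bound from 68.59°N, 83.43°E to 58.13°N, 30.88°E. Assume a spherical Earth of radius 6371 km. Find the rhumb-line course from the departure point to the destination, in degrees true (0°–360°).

245.8°

Δψ = ln[tan(π/4+φ₂/2)/tan(π/4+φ₁/2)] = -0.4123
Δλ = -0.9172 rad (taken the short way round)
course = atan2(Δλ, Δψ) = 245.79°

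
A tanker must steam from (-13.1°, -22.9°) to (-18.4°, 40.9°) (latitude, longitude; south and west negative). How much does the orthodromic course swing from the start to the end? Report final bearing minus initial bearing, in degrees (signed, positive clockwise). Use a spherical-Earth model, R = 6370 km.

Initial bearing θ₁ = atan2(sin Δλ cos φ₂, cos φ₁ sin φ₂ − sin φ₁ cos φ₂ cos Δλ) = 104.01°
Final bearing θ₂ = (initial bearing from the destination back to the start) + 180° = 84.81°
Δθ = θ₂ − θ₁ = -19.2°

-19.2°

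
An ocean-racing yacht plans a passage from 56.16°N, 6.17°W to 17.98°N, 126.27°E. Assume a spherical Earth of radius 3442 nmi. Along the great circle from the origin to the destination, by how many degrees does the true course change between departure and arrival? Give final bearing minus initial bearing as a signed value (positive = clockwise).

Initial bearing θ₁ = atan2(sin Δλ cos φ₂, cos φ₁ sin φ₂ − sin φ₁ cos φ₂ cos Δλ) = 44.87°
Final bearing θ₂ = (initial bearing from the destination back to the start) + 180° = 155.60°
Δθ = θ₂ − θ₁ = +110.7°

+110.7°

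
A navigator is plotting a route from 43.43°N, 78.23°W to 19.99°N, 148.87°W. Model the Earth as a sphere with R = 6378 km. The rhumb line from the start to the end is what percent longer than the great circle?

Great circle: σ = 1.0914 rad → d_gc = Rσ = 6960.9 km
Rhumb: Δφ = -0.4091, Δλ = -1.2329, Δψ = -0.4869, q = Δφ/Δψ = 0.8401 → d_rh = R√(Δφ²+q²Δλ²) = 7103.0 km
Excess = (7103.0 − 6960.9) / 6960.9 = 142.1 / 6960.9 = 2.04% ≈ 2.0%

2.0%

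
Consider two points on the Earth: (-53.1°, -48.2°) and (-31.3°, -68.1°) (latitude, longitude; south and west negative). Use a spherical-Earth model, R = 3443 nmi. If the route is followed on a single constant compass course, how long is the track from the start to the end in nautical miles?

Rhumb course C = atan2(Δλ, Δψ) with Δψ = ln[tan(π/4+φ₂/2)/tan(π/4+φ₁/2)] = +0.5221, Δλ = -0.3473 → C = 326.36°
d = R·|Δφ| / |cos C| = 3443·0.38048 / 0.83258 = 1573 nmi

1573 nmi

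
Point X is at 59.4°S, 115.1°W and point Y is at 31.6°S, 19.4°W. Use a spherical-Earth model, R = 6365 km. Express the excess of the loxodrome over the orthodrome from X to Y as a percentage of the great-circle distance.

Great circle: σ = 1.1506 rad → d_gc = Rσ = 7323.5 km
Rhumb: Δφ = +0.4852, Δλ = +1.6703, Δψ = +0.7144, q = Δφ/Δψ = 0.6792 → d_rh = R√(Δφ²+q²Δλ²) = 7853.4 km
Excess = (7853.4 − 7323.5) / 7323.5 = 529.9 / 7323.5 = 7.24% ≈ 7.2%

7.2%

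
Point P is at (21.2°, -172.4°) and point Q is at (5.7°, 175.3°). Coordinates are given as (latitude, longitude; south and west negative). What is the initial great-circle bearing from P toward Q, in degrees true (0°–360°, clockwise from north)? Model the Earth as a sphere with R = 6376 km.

219.3°

θ = atan2( sin Δλ·cos φ₂ ,  cos φ₁ sin φ₂ − sin φ₁ cos φ₂ cos Δλ )
  = atan2(-0.2120, -0.2590) = 219.30°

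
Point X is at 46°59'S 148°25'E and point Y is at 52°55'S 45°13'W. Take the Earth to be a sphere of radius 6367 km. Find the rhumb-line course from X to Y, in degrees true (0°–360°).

Δψ = ln[tan(π/4+φ₂/2)/tan(π/4+φ₁/2)] = -0.1612
Δλ = +2.9036 rad (taken the short way round)
course = atan2(Δλ, Δψ) = 93.18°

93.2°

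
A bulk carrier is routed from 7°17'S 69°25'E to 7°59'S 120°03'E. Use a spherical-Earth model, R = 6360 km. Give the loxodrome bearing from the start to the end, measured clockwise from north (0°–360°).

Δψ = ln[tan(π/4+φ₂/2)/tan(π/4+φ₁/2)] = -0.0123
Δλ = +0.8837 rad (taken the short way round)
course = atan2(Δλ, Δψ) = 90.80°

90.8°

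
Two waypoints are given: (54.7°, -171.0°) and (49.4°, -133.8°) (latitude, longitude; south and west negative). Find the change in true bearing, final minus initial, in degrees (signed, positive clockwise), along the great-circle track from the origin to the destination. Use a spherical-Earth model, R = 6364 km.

+29.8°

Initial bearing θ₁ = atan2(sin Δλ cos φ₂, cos φ₁ sin φ₂ − sin φ₁ cos φ₂ cos Δλ) = 87.72°
Final bearing θ₂ = (initial bearing from the destination back to the start) + 180° = 117.47°
Δθ = θ₂ − θ₁ = +29.8°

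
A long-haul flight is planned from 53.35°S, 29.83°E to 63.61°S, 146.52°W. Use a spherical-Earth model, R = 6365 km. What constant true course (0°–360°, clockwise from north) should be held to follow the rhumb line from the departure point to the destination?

Meridional parts: M(φ₁)=-1.1050, M(φ₂)=-1.4505 → ΔM = -0.3455;  Δλ = -3.0779 rad
tan C = Δλ / ΔM = +8.9095 → C = 263.60°

263.6°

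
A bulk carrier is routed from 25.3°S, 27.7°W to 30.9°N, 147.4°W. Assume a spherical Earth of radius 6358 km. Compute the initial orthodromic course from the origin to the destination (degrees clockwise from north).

290.8°

θ = atan2( sin Δλ·cos φ₂ ,  cos φ₁ sin φ₂ − sin φ₁ cos φ₂ cos Δλ )
  = atan2(-0.7453, +0.2826) = 290.76°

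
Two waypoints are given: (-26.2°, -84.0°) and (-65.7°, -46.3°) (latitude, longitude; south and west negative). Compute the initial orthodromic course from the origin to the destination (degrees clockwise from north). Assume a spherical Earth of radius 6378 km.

N = sin Δλ·cos φ₂ = +0.2517;  D = cos φ₁ sin φ₂ − sin φ₁ cos φ₂ cos Δλ = -0.6740
initial course = atan2(N, D) = 159.53°

159.5°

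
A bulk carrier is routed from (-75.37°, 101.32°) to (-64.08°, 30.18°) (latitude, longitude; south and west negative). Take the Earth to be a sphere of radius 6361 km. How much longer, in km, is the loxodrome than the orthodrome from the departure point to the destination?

165 km

Great circle: cos σ = sin φ₁ sin φ₂ + cos φ₁ cos φ₂ cos Δλ,  σ = 0.4372 rad → d_gc = 2781.1 km
Rhumb line: Δψ = +0.5837, q = Δφ/Δψ = 0.3376, d_rh = R√(Δφ²+q²Δλ²) = 2946.0 km
Excess = 2946.0 − 2781.1 = 164.9 ≈ 165 km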